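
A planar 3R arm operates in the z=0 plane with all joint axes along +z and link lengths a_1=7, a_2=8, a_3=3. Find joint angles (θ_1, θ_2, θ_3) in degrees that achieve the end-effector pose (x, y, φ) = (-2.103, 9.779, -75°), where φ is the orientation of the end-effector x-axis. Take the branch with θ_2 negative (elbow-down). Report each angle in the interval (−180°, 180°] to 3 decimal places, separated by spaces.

wrist centre = target − a_3·(cos φ, sin φ) = (-2.8795, 12.6768)
cos θ_2 = (168.9920−7²−8²)/(2·7·8) = 0.4999; θ_2 = -60.0047° (elbow-down)
β = atan2(12.6768,-2.8795) = 102.7973°; ψ = atan2(-6.9285,10.9994) = -32.2068°
θ_1 = β − ψ = 135.0041°
θ_3 = φ − θ_1 − θ_2 = -149.9993° (wrapped to (-180°,180°])

135.004 -60.005 -149.999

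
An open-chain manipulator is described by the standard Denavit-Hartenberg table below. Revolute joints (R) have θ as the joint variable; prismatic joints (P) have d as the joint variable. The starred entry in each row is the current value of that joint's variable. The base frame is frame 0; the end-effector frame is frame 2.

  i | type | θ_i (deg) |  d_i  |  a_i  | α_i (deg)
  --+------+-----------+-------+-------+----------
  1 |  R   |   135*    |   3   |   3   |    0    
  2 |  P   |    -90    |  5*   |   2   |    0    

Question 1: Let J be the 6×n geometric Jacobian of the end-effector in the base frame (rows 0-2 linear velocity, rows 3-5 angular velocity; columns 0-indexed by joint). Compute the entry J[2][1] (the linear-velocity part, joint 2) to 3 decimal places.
prismatic axis z_1 = (0.0000,0.0000,1.0000)
J_v[:, 1] = z_1; J_ω[:, 1] = (0,0,0)
entry J[2][1] = 1.0000

1.000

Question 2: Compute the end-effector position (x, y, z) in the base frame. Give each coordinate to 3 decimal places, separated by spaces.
after link 1: o_1 = (-2.1213, 2.1213, 3.0000)
after link 2: o_2 = (-0.7071, 3.5355, 8.0000)

-0.707 3.536 8.000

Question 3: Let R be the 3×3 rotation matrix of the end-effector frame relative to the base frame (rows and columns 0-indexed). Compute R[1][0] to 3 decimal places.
0.707

End-effector x-axis (col 0 of R) = (0.7071,0.7071,0.0000)
R[1][0] = 0.7071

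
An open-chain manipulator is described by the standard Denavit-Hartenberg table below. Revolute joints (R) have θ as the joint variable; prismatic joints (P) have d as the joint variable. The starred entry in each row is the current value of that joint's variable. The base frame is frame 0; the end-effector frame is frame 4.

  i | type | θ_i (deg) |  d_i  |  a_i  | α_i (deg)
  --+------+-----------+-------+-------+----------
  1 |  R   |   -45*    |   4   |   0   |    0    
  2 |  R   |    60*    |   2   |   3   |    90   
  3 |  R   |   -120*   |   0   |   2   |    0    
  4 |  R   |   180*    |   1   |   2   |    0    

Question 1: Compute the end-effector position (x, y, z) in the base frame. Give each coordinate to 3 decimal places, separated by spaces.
3.157 -0.189 6.000

after link 1: o_1 = (0.0000, 0.0000, 4.0000)
after link 2: o_2 = (2.8978, 0.7765, 6.0000)
after link 3: o_3 = (1.9319, 0.5176, 4.2679)
after link 4: o_4 = (3.1566, -0.1895, 6.0000)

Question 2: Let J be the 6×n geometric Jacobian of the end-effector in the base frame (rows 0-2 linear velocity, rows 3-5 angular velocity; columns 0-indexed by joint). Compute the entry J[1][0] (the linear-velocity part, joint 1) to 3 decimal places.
axis z_0 = ẑ; lever o_n−o_0 = (3.1566,-0.1895,6.0000)
cross product → J_v[:, 0] = (0.1895,3.1566,-0.0000)
J_ω[:, 0] = z_0
entry J[1][0] = 3.1566

3.157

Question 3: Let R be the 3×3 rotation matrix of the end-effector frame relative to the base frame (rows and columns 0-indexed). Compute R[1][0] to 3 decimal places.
End-effector x-axis (col 0 of R) = (0.4830,0.1294,0.8660)
R[1][0] = 0.1294

0.129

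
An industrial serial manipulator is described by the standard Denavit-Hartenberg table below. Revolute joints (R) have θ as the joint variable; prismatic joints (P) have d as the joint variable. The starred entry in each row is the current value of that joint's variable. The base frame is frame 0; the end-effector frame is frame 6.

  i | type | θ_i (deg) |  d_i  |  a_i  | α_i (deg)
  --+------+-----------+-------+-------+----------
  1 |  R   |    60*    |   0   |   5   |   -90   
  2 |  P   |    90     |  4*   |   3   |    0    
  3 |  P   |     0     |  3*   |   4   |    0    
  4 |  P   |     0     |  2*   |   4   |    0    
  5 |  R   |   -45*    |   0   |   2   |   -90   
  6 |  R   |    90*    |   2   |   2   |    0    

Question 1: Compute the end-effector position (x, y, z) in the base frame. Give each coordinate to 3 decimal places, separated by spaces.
-3.562 7.830 -13.828

after link 1: o_1 = (2.5000, 4.3301, 0.0000)
after link 2: o_2 = (-0.9641, 6.3301, -3.0000)
after link 3: o_3 = (-3.5622, 7.8301, -7.0000)
after link 4: o_4 = (-5.2942, 8.8301, -11.0000)
after link 5: o_5 = (-4.5871, 10.0549, -12.4142)
after link 6: o_6 = (-3.5622, 7.8301, -13.8284)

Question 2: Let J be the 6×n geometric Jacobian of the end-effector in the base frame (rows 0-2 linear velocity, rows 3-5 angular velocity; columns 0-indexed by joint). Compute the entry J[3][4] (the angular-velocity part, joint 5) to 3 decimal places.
-0.866

axis z_4 = (-0.8660,0.5000,0.0000); lever o_n−o_4 = (1.7321,-1.0000,-2.8284)
cross product → J_v[:, 4] = (-1.4142,-2.4495,-0.0000)
J_ω[:, 4] = z_4
entry J[3][4] = -0.8660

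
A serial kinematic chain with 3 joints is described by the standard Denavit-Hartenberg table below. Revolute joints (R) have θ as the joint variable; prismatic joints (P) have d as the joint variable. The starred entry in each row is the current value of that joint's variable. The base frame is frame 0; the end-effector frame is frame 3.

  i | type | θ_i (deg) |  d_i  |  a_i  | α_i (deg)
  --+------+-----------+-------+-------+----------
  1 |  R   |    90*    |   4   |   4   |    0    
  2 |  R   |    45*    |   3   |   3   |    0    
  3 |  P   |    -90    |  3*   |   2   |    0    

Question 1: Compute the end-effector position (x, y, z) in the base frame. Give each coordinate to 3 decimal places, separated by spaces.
after link 1: o_1 = (0.0000, 4.0000, 4.0000)
after link 2: o_2 = (-2.1213, 6.1213, 7.0000)
after link 3: o_3 = (-0.7071, 7.5355, 10.0000)

-0.707 7.536 10.000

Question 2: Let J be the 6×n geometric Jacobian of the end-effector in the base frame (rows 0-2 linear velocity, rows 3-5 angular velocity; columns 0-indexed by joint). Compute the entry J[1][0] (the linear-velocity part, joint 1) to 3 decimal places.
axis z_0 = ẑ; lever o_n−o_0 = (-0.7071,7.5355,10.0000)
cross product → J_v[:, 0] = (-7.5355,-0.7071,0.0000)
J_ω[:, 0] = z_0
entry J[1][0] = -0.7071

-0.707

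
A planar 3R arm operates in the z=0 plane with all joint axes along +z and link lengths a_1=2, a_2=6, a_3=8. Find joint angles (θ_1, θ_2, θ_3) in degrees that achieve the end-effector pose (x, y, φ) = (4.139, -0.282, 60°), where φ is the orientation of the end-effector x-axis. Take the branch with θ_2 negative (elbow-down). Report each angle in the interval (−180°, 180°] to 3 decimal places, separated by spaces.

wrist centre = target − a_3·(cos φ, sin φ) = (0.1390, -7.2102)
cos θ_2 = (52.0064−2²−6²)/(2·2·6) = 0.5003; θ_2 = -59.9825° (elbow-down)
β = atan2(-7.2102,0.1390) = -88.8956°; ψ = atan2(-5.1952,5.0016) = -46.0880°
θ_1 = β − ψ = -42.8076°
θ_3 = φ − θ_1 − θ_2 = 162.7901° (wrapped to (-180°,180°])

-42.808 -59.982 162.790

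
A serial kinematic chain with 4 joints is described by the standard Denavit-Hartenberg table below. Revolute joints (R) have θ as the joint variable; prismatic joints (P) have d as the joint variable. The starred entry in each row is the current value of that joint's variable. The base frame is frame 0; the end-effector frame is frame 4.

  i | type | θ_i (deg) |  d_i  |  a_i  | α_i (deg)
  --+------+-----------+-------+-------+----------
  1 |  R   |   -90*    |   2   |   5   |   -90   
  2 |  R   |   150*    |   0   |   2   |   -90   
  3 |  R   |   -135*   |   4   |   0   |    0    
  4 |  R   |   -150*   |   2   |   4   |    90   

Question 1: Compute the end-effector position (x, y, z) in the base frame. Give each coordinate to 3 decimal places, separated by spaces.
after link 1: o_1 = (0.0000, -5.0000, 2.0000)
after link 2: o_2 = (0.0000, -3.2679, 1.0000)
after link 3: o_3 = (0.0000, -1.2679, 4.4641)
after link 4: o_4 = (-3.8637, 0.6286, 5.6785)

-3.864 0.629 5.679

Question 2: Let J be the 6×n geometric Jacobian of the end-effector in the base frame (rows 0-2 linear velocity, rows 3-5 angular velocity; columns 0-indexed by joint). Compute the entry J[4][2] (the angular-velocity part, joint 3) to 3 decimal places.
axis z_2 = (-0.0000,0.5000,0.8660); lever o_n−o_2 = (-3.8637,3.8966,4.6785)
cross product → J_v[:, 2] = (-1.0353,-3.3461,1.9319)
J_ω[:, 2] = z_2
entry J[4][2] = 0.5000

0.500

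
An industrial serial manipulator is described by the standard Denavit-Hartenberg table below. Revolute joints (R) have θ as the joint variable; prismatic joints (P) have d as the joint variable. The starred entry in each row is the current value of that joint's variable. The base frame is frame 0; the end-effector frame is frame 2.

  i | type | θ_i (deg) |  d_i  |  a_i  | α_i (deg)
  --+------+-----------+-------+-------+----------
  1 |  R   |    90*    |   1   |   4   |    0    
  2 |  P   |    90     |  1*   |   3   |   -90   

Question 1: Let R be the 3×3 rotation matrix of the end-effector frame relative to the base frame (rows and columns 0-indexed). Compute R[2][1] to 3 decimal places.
-1.000

End-effector y-axis (col 1 of R) = (-0.0000,-0.0000,-1.0000)
R[2][1] = -1.0000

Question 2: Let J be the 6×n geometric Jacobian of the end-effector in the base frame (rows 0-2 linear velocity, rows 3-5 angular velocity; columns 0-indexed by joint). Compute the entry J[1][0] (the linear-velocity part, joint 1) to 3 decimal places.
axis z_0 = ẑ; lever o_n−o_0 = (-3.0000,4.0000,2.0000)
cross product → J_v[:, 0] = (-4.0000,-3.0000,0.0000)
J_ω[:, 0] = z_0
entry J[1][0] = -3.0000

-3.000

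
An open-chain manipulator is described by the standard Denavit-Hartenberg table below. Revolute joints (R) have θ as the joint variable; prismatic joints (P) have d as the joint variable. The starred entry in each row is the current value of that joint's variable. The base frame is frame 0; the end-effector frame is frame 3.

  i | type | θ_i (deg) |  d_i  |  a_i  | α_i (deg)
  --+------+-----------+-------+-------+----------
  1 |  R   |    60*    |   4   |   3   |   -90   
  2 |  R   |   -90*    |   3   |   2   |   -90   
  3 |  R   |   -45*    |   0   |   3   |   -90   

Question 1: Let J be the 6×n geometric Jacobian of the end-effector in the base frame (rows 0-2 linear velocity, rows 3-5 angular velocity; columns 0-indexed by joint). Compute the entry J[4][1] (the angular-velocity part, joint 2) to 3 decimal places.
0.500

axis z_1 = (-0.8660,0.5000,0.0000); lever o_n−o_1 = (-4.4352,2.5607,4.1213)
cross product → J_v[:, 1] = (2.0607,3.5692,-0.0000)
J_ω[:, 1] = z_1
entry J[4][1] = 0.5000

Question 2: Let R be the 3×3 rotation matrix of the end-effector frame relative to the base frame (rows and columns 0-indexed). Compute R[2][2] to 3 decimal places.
End-effector z-axis (col 2 of R) = (0.6124,-0.3536,0.7071)
R[2][2] = 0.7071

0.707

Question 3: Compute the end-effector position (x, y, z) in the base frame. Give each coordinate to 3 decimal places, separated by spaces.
-2.935 5.159 8.121

after link 1: o_1 = (1.5000, 2.5981, 4.0000)
after link 2: o_2 = (-1.0981, 4.0981, 6.0000)
after link 3: o_3 = (-2.9352, 5.1587, 8.1213)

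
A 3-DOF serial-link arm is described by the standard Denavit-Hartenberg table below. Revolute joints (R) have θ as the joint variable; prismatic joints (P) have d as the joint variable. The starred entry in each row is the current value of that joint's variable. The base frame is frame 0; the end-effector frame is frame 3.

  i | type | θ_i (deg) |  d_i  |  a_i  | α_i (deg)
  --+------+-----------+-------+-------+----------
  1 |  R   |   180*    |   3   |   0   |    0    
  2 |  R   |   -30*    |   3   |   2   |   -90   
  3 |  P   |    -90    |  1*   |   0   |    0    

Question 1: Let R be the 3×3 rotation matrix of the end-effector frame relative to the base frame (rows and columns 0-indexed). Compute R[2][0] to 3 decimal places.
1.000

End-effector x-axis (col 0 of R) = (-0.0000,0.0000,1.0000)
R[2][0] = 1.0000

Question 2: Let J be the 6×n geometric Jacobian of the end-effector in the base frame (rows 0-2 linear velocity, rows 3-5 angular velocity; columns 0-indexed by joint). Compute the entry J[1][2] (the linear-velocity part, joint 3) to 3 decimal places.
-0.866

prismatic axis z_2 = (-0.5000,-0.8660,0.0000)
J_v[:, 2] = z_2; J_ω[:, 2] = (0,0,0)
entry J[1][2] = -0.8660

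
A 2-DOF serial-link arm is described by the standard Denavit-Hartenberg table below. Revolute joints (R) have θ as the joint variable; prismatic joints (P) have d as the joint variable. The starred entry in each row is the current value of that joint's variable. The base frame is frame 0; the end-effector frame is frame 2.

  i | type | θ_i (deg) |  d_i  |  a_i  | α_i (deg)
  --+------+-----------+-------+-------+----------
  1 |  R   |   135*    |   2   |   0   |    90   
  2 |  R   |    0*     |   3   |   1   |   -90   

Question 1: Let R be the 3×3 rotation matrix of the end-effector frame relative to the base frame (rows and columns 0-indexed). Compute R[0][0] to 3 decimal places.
-0.707

End-effector x-axis (col 0 of R) = (-0.7071,0.7071,0.0000)
R[0][0] = -0.7071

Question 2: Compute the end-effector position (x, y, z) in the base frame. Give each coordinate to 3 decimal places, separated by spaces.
after link 1: o_1 = (0.0000, 0.0000, 2.0000)
after link 2: o_2 = (1.4142, 2.8284, 2.0000)

1.414 2.828 2.000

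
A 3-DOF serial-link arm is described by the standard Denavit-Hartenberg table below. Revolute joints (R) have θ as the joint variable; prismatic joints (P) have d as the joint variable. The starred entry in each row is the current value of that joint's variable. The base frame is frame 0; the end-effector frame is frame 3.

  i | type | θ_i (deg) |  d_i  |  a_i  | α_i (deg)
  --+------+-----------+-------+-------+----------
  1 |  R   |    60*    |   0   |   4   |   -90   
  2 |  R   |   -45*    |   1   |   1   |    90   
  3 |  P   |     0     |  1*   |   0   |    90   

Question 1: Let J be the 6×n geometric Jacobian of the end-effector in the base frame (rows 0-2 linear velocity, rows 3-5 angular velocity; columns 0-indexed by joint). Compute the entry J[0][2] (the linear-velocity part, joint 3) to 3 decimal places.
-0.354

prismatic axis z_2 = (-0.3536,-0.6124,0.7071)
J_v[:, 2] = z_2; J_ω[:, 2] = (0,0,0)
entry J[0][2] = -0.3536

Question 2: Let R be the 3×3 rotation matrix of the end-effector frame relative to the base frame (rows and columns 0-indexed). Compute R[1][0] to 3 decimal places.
0.612

End-effector x-axis (col 0 of R) = (0.3536,0.6124,0.7071)
R[1][0] = 0.6124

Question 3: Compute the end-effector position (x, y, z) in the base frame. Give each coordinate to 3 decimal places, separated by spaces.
1.134 3.964 1.414

after link 1: o_1 = (2.0000, 3.4641, 0.0000)
after link 2: o_2 = (1.4875, 4.5765, 0.7071)
after link 3: o_3 = (1.1340, 3.9641, 1.4142)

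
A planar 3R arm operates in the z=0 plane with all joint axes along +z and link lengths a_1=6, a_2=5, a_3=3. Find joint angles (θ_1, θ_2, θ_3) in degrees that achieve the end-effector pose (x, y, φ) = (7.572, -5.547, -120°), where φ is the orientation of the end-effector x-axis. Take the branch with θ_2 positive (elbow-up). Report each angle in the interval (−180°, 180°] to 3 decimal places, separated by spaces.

-45.004 60.003 -134.999

wrist centre = target − a_3·(cos φ, sin φ) = (9.0720, -2.9489)
cos θ_2 = (90.9973−6²−5²)/(2·6·5) = 0.5000; θ_2 = 60.0029° (elbow-up)
β = atan2(-2.9489,9.0720) = -18.0072°; ψ = atan2(4.3303,8.4998) = 26.9968°
θ_1 = β − ψ = -45.0040°
θ_3 = φ − θ_1 − θ_2 = -134.9990° (wrapped to (-180°,180°])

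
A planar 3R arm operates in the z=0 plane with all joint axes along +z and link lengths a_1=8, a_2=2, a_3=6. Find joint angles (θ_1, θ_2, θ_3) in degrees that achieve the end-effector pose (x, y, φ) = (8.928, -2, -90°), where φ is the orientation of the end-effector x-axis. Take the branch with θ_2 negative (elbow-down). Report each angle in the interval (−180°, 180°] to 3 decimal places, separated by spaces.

30.003 -30.013 -89.990

wrist centre = target − a_3·(cos φ, sin φ) = (8.9280, 4.0000)
cos θ_2 = (95.7092−8²−2²)/(2·8·2) = 0.8659; θ_2 = -30.0130° (elbow-down)
β = atan2(4.0000,8.9280) = 24.1337°; ψ = atan2(-1.0004,9.7318) = -5.8692°
θ_1 = β − ψ = 30.0029°
θ_3 = φ − θ_1 − θ_2 = -89.9899° (wrapped to (-180°,180°])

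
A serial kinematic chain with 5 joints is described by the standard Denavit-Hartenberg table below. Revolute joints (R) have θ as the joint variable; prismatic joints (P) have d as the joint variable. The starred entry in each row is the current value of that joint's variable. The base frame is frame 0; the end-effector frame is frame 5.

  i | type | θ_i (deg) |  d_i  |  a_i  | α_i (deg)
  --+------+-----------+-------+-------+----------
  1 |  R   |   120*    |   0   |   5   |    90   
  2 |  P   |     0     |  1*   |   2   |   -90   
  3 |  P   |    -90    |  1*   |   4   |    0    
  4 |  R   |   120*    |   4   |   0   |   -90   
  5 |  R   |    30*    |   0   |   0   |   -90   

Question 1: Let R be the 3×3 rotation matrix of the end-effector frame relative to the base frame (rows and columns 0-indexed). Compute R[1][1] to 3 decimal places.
0.866

End-effector y-axis (col 1 of R) = (0.5000,0.8660,-0.0000)
R[1][1] = 0.8660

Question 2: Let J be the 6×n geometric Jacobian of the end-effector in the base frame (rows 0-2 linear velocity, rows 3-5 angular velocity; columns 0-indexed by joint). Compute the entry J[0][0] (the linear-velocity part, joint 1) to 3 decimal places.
axis z_0 = ẑ; lever o_n−o_0 = (0.8301,8.5622,5.0000)
cross product → J_v[:, 0] = (-8.5622,0.8301,0.0000)
J_ω[:, 0] = z_0
entry J[0][0] = -8.5622

-8.562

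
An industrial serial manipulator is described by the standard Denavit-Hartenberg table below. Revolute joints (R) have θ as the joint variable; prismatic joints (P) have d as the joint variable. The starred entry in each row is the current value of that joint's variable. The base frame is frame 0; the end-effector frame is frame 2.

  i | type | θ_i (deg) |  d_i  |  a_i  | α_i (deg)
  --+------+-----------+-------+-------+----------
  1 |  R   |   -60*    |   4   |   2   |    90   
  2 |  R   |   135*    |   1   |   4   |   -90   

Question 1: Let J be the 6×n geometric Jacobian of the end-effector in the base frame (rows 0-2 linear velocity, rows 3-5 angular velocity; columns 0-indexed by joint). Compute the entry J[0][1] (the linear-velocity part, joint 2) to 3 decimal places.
axis z_1 = (-0.8660,-0.5000,0.0000); lever o_n−o_1 = (-2.2802,1.9495,2.8284)
cross product → J_v[:, 1] = (-1.4142,2.4495,-2.8284)
J_ω[:, 1] = z_1
entry J[0][1] = -1.4142

-1.414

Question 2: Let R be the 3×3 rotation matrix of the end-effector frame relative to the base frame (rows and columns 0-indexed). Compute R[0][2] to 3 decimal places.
-0.354

End-effector z-axis (col 2 of R) = (-0.3536,0.6124,-0.7071)
R[0][2] = -0.3536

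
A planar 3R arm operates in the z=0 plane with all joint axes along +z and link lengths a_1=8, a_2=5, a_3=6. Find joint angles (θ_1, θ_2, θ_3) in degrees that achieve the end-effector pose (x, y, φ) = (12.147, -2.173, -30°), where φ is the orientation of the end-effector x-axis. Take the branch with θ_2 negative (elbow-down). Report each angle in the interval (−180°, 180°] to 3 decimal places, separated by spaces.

wrist centre = target − a_3·(cos φ, sin φ) = (6.9508, 0.8270)
cos θ_2 = (48.9982−8²−5²)/(2·8·5) = -0.5000; θ_2 = -120.0015° (elbow-down)
β = atan2(0.8270,6.9508) = 6.7851°; ψ = atan2(-4.3301,5.4999) = -38.2134°
θ_1 = β − ψ = 44.9984°
θ_3 = φ − θ_1 − θ_2 = 45.0031° (wrapped to (-180°,180°])

44.998 -120.001 45.003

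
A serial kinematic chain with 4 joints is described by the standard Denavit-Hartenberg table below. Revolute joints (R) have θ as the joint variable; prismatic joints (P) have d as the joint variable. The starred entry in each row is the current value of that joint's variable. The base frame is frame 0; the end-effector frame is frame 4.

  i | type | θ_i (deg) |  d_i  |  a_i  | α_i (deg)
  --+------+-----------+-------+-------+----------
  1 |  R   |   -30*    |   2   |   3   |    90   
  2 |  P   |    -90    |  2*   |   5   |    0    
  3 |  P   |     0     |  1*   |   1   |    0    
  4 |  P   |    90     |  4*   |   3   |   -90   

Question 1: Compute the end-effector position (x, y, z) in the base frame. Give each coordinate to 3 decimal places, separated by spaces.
1.696 -9.062 -4.000

after link 1: o_1 = (2.5981, -1.5000, 2.0000)
after link 2: o_2 = (1.5981, -3.2321, -3.0000)
after link 3: o_3 = (1.0981, -4.0981, -4.0000)
after link 4: o_4 = (1.6962, -9.0622, -4.0000)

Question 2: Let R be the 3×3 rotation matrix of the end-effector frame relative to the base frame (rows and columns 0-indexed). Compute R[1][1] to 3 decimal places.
End-effector y-axis (col 1 of R) = (0.5000,0.8660,0.0000)
R[1][1] = 0.8660

0.866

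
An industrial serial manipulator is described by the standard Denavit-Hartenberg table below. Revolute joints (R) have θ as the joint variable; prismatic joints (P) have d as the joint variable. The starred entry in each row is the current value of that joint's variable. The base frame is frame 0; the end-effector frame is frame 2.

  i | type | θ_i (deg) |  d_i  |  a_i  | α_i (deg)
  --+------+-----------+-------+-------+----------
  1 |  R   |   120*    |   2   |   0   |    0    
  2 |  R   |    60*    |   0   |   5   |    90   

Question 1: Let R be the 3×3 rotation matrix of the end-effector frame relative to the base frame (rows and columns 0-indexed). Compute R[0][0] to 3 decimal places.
End-effector x-axis (col 0 of R) = (-1.0000,0.0000,0.0000)
R[0][0] = -1.0000

-1.000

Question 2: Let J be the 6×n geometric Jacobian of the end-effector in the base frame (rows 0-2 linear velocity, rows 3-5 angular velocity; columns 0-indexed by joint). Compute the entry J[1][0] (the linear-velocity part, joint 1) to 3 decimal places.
axis z_0 = ẑ; lever o_n−o_0 = (-5.0000,0.0000,2.0000)
cross product → J_v[:, 0] = (-0.0000,-5.0000,0.0000)
J_ω[:, 0] = z_0
entry J[1][0] = -5.0000

-5.000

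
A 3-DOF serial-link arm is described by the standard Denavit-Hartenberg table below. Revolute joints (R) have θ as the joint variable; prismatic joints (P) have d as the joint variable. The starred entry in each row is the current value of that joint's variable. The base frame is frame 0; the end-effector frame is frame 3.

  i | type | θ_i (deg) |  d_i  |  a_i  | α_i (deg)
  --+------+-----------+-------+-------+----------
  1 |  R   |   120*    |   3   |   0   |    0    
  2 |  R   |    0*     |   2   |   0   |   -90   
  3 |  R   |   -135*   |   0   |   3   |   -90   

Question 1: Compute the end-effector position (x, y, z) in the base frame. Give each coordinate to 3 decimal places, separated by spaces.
after link 1: o_1 = (0.0000, 0.0000, 3.0000)
after link 2: o_2 = (0.0000, 0.0000, 5.0000)
after link 3: o_3 = (1.0607, -1.8371, 7.1213)

1.061 -1.837 7.121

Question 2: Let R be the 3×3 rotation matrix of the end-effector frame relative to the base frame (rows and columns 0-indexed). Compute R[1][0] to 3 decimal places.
End-effector x-axis (col 0 of R) = (0.3536,-0.6124,0.7071)
R[1][0] = -0.6124

-0.612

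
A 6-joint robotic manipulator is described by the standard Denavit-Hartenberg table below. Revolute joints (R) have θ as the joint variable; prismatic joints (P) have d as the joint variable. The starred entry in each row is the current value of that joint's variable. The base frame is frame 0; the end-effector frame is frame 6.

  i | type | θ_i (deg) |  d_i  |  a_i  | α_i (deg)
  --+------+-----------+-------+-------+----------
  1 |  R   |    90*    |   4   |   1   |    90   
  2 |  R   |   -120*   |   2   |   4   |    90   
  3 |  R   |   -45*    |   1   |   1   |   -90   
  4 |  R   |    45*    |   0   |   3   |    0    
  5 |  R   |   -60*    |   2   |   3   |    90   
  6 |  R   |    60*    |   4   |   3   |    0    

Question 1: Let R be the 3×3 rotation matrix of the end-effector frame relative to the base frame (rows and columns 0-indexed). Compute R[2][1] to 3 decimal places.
0.094

End-effector y-axis (col 1 of R) = (0.9451,0.3131,0.0940)
R[2][1] = 0.0940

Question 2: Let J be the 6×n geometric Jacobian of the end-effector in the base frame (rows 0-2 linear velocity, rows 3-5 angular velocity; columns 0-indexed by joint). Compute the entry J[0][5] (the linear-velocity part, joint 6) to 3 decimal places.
axis z_5 = (0.1830,-0.7450,0.6415); lever o_n−o_5 = (1.5446,-4.7471,0.2817)
cross product → J_v[:, 5] = (2.8352,0.9393,0.2820)
J_ω[:, 5] = z_5
entry J[0][5] = 2.8352

2.835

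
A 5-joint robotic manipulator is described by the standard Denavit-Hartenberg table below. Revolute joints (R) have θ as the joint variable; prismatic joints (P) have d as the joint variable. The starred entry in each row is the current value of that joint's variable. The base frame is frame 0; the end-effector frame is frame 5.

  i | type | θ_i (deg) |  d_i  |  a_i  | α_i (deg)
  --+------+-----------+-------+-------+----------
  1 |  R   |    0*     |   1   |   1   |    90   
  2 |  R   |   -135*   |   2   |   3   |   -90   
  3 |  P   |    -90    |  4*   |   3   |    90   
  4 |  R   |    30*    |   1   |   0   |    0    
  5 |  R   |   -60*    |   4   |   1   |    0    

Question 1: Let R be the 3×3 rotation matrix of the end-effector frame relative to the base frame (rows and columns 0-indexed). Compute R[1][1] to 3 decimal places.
End-effector y-axis (col 1 of R) = (0.6124,-0.5000,-0.6124)
R[1][1] = -0.5000

-0.500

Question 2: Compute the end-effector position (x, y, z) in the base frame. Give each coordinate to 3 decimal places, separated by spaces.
4.889 -5.866 -0.061

after link 1: o_1 = (1.0000, 0.0000, 1.0000)
after link 2: o_2 = (-1.1213, -2.0000, -1.1213)
after link 3: o_3 = (1.7071, -5.0000, -3.9497)
after link 4: o_4 = (2.4142, -5.0000, -3.2426)
after link 5: o_5 = (4.8891, -5.8660, -0.0607)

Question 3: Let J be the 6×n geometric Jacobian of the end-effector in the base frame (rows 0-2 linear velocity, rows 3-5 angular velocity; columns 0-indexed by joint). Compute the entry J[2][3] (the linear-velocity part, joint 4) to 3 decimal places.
axis z_3 = (0.7071,-0.0000,0.7071); lever o_n−o_3 = (3.1820,-0.8660,3.8891)
cross product → J_v[:, 3] = (0.6124,-0.5000,-0.6124)
J_ω[:, 3] = z_3
entry J[2][3] = -0.6124

-0.612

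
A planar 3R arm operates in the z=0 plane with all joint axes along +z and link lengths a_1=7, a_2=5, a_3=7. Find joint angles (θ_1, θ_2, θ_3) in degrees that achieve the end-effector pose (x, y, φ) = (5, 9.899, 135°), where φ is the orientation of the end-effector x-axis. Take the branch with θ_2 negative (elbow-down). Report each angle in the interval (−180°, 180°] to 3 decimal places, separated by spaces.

wrist centre = target − a_3·(cos φ, sin φ) = (9.9497, 4.9493)
cos θ_2 = (123.4926−7²−5²)/(2·7·5) = 0.7070; θ_2 = -45.0057° (elbow-down)
β = atan2(4.9493,9.9497) = 26.4469°; ψ = atan2(-3.5359,10.5352) = -18.5531°
θ_1 = β − ψ = 45.0000°
θ_3 = φ − θ_1 − θ_2 = 135.0057° (wrapped to (-180°,180°])

45.000 -45.006 135.006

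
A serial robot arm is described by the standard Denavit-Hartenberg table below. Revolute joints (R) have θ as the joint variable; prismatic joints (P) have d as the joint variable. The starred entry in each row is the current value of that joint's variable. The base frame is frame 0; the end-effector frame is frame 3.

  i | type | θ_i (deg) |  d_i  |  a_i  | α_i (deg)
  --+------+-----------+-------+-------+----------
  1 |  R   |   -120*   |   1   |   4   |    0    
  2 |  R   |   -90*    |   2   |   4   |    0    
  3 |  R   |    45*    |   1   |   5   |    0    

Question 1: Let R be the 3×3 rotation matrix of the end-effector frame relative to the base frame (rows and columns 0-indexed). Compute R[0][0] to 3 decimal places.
-0.966

End-effector x-axis (col 0 of R) = (-0.9659,-0.2588,0.0000)
R[0][0] = -0.9659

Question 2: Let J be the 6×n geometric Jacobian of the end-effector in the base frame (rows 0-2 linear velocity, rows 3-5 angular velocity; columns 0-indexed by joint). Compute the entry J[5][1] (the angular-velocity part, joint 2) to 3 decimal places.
axis z_1 = (0.0000,0.0000,1.0000); lever o_n−o_1 = (-8.2937,0.7059,3.0000)
cross product → J_v[:, 1] = (-0.7059,-8.2937,0.0000)
J_ω[:, 1] = z_1
entry J[5][1] = 1.0000

1.000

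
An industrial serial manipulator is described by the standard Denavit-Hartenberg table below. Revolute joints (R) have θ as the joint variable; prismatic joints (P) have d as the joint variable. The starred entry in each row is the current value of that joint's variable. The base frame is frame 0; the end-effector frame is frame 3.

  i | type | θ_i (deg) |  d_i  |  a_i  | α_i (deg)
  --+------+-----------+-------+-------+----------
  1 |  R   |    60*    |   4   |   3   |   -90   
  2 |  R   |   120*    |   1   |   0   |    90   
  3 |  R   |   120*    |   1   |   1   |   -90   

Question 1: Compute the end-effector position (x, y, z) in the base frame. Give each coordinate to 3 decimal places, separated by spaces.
after link 1: o_1 = (1.5000, 2.5981, 4.0000)
after link 2: o_2 = (0.6340, 3.0981, 4.0000)
after link 3: o_3 = (0.4420, 4.4976, 3.9330)

0.442 4.498 3.933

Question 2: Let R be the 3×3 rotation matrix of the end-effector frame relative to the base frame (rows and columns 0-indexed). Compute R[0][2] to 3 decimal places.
End-effector z-axis (col 2 of R) = (0.6495,0.1250,0.7500)
R[0][2] = 0.6495

0.650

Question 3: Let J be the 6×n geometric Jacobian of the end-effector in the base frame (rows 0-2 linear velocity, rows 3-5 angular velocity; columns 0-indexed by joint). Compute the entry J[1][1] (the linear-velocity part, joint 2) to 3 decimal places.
-0.058

axis z_1 = (-0.8660,0.5000,0.0000); lever o_n−o_1 = (-1.0580,1.8995,-0.0670)
cross product → J_v[:, 1] = (-0.0335,-0.0580,-1.1160)
J_ω[:, 1] = z_1
entry J[1][1] = -0.0580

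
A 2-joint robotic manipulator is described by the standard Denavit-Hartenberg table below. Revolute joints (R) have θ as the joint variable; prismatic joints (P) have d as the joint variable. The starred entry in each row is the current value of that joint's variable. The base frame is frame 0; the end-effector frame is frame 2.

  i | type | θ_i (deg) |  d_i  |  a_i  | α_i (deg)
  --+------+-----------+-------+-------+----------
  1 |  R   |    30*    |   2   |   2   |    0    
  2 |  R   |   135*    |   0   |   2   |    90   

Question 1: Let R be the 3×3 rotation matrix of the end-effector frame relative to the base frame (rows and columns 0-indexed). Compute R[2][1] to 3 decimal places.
1.000

End-effector y-axis (col 1 of R) = (-0.0000,-0.0000,1.0000)
R[2][1] = 1.0000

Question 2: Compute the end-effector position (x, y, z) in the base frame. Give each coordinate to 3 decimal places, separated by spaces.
after link 1: o_1 = (1.7321, 1.0000, 2.0000)
after link 2: o_2 = (-0.1998, 1.5176, 2.0000)

-0.200 1.518 2.000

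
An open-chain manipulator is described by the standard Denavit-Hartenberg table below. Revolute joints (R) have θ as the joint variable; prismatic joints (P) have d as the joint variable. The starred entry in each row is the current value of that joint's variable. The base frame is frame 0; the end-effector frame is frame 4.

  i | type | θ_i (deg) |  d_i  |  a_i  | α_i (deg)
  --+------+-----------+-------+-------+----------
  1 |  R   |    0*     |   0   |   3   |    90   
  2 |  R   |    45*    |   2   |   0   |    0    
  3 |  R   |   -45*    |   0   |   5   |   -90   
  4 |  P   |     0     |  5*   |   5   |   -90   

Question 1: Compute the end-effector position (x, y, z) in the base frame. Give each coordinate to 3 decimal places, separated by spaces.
after link 1: o_1 = (3.0000, 0.0000, 0.0000)
after link 2: o_2 = (3.0000, -2.0000, 0.0000)
after link 3: o_3 = (8.0000, -2.0000, 0.0000)
after link 4: o_4 = (13.0000, -2.0000, 5.0000)

13.000 -2.000 5.000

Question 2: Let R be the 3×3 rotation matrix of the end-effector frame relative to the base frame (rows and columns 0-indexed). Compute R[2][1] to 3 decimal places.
End-effector y-axis (col 1 of R) = (0.0000,0.0000,-1.0000)
R[2][1] = -1.0000

-1.000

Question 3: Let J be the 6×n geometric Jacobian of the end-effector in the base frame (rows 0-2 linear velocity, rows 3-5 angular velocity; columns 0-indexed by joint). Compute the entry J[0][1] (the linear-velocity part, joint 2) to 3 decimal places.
-5.000

axis z_1 = (0.0000,-1.0000,0.0000); lever o_n−o_1 = (10.0000,-2.0000,5.0000)
cross product → J_v[:, 1] = (-5.0000,0.0000,10.0000)
J_ω[:, 1] = z_1
entry J[0][1] = -5.0000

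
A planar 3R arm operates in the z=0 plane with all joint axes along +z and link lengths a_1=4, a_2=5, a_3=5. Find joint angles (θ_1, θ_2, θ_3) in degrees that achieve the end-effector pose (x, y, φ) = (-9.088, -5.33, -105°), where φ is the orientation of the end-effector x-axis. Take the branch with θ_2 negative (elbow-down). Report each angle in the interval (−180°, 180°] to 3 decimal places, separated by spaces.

-142.652 -60.008 97.659

wrist centre = target − a_3·(cos φ, sin φ) = (-7.7939, -0.5004)
cos θ_2 = (60.9953−4²−5²)/(2·4·5) = 0.4999; θ_2 = -60.0077° (elbow-down)
β = atan2(-0.5004,-7.7939) = -176.3266°; ψ = atan2(-4.3305,6.4994) = -33.6749°
θ_1 = β − ψ = -142.6517°
θ_3 = φ − θ_1 − θ_2 = 97.6594° (wrapped to (-180°,180°])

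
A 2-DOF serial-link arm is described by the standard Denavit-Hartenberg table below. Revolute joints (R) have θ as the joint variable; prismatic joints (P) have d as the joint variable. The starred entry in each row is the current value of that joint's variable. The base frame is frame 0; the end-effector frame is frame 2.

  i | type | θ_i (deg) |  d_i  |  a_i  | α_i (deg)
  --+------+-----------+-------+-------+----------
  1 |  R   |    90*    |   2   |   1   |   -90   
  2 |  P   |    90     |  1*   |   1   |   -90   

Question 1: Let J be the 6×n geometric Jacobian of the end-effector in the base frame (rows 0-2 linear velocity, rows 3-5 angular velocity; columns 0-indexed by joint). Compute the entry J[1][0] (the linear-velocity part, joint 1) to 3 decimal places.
axis z_0 = ẑ; lever o_n−o_0 = (-1.0000,1.0000,1.0000)
cross product → J_v[:, 0] = (-1.0000,-1.0000,0.0000)
J_ω[:, 0] = z_0
entry J[1][0] = -1.0000

-1.000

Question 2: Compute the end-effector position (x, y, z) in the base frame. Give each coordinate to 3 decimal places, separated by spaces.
after link 1: o_1 = (0.0000, 1.0000, 2.0000)
after link 2: o_2 = (-1.0000, 1.0000, 1.0000)

-1.000 1.000 1.000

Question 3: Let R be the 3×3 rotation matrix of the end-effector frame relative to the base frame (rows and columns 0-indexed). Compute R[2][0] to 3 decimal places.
-1.000

End-effector x-axis (col 0 of R) = (-0.0000,0.0000,-1.0000)
R[2][0] = -1.0000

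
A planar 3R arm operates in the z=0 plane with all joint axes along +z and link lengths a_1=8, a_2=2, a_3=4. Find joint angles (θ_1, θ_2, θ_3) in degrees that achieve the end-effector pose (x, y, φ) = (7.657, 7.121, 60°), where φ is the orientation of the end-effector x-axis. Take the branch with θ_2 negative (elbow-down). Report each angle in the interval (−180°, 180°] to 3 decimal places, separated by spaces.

wrist centre = target − a_3·(cos φ, sin φ) = (5.6570, 3.6569)
cos θ_2 = (45.3746−8²−2²)/(2·8·2) = -0.7070; θ_2 = -134.9950° (elbow-down)
β = atan2(3.6569,5.6570) = 32.8802°; ψ = atan2(-1.4143,6.5859) = -12.1203°
θ_1 = β − ψ = 45.0004°
θ_3 = φ − θ_1 − θ_2 = 149.9946° (wrapped to (-180°,180°])

45.000 -134.995 149.995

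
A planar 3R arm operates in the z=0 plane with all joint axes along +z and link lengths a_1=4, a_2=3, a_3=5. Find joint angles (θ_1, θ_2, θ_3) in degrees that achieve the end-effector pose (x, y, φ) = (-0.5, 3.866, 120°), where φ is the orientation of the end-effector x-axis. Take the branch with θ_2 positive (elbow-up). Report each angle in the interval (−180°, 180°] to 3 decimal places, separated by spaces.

-60.001 150.000 30.001

wrist centre = target − a_3·(cos φ, sin φ) = (2.0000, -0.4641)
cos θ_2 = (4.2154−4²−3²)/(2·4·3) = -0.8660; θ_2 = 149.9999° (elbow-up)
β = atan2(-0.4641,2.0000) = -13.0650°; ψ = atan2(1.5000,1.4019) = 46.9357°
θ_1 = β − ψ = -60.0007°
θ_3 = φ − θ_1 − θ_2 = 30.0008° (wrapped to (-180°,180°])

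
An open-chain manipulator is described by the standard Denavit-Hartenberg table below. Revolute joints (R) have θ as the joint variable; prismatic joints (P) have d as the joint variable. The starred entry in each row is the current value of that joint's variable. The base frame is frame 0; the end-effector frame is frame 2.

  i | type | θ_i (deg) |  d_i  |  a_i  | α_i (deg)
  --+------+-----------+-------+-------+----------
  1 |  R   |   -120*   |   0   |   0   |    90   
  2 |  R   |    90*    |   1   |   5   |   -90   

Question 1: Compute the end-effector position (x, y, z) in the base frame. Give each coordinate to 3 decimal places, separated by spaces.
after link 1: o_1 = (0.0000, 0.0000, 0.0000)
after link 2: o_2 = (-0.8660, 0.5000, 5.0000)

-0.866 0.500 5.000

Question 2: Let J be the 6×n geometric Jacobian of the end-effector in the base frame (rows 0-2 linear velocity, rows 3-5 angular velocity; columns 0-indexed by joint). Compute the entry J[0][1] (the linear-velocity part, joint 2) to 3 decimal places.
axis z_1 = (-0.8660,0.5000,0.0000); lever o_n−o_1 = (-0.8660,0.5000,5.0000)
cross product → J_v[:, 1] = (2.5000,4.3301,0.0000)
J_ω[:, 1] = z_1
entry J[0][1] = 2.5000

2.500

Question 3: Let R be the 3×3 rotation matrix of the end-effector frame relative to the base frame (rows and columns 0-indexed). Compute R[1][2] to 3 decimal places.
End-effector z-axis (col 2 of R) = (0.5000,0.8660,0.0000)
R[1][2] = 0.8660

0.866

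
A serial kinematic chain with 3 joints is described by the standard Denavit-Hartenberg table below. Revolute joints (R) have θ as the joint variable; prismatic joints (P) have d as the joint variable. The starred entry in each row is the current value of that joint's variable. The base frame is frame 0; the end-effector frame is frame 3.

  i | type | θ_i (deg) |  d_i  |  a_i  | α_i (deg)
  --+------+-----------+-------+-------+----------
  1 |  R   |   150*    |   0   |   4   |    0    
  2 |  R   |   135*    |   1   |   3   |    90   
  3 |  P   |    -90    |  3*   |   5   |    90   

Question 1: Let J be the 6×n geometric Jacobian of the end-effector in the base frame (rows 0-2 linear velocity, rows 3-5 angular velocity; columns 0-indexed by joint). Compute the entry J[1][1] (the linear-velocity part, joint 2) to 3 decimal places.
-2.121

axis z_1 = (0.0000,0.0000,1.0000); lever o_n−o_1 = (-2.1213,-3.6742,-4.0000)
cross product → J_v[:, 1] = (3.6742,-2.1213,0.0000)
J_ω[:, 1] = z_1
entry J[1][1] = -2.1213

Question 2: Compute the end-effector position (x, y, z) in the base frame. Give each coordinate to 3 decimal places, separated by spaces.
-5.585 -1.674 -4.000

after link 1: o_1 = (-3.4641, 2.0000, 0.0000)
after link 2: o_2 = (-2.6876, -0.8978, 1.0000)
after link 3: o_3 = (-5.5854, -1.6742, -4.0000)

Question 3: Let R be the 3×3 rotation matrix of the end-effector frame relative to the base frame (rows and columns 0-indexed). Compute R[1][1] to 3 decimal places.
End-effector y-axis (col 1 of R) = (-0.9659,-0.2588,0.0000)
R[1][1] = -0.2588

-0.259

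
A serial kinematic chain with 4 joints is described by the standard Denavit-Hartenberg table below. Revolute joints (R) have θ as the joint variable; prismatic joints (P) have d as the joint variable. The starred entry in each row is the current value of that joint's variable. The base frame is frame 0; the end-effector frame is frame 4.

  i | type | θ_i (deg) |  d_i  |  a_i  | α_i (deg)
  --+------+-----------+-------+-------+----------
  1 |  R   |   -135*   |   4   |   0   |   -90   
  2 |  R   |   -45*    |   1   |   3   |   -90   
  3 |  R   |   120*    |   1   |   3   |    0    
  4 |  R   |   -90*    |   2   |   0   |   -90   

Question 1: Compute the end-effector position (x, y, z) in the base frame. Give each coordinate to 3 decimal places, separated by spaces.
after link 1: o_1 = (0.0000, 0.0000, 4.0000)
after link 2: o_2 = (-0.7929, -2.2071, 6.1213)
after link 3: o_3 = (-2.3800, -0.1200, 4.3536)
after link 4: o_4 = (-3.3800, -1.1200, 2.9393)

-3.380 -1.120 2.939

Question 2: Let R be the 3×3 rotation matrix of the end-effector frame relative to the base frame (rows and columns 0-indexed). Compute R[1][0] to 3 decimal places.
-0.079

End-effector x-axis (col 0 of R) = (-0.7866,-0.0795,0.6124)
R[1][0] = -0.0795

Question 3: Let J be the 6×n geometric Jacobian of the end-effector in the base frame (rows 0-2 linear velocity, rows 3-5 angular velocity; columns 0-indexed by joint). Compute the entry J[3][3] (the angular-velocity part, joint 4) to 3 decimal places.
axis z_3 = (-0.5000,-0.5000,-0.7071); lever o_n−o_3 = (-1.0000,-1.0000,-1.4142)
cross product → J_v[:, 3] = (-0.0000,0.0000,0.0000)
J_ω[:, 3] = z_3
entry J[3][3] = -0.5000

-0.500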